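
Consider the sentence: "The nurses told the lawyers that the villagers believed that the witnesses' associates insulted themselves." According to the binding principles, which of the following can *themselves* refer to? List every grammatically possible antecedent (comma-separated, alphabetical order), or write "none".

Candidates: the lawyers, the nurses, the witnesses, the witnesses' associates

*themselves* is a reflexive; Principle A requires it to be bound within its binding domain — the clause headed by 'insulted'.
— the lawyers: object of the matrix clause; c-commands the reflexive but lies outside its binding domain — cannot bind it (Principle A).
— the nurses: subject of the matrix clause; c-commands the reflexive but lies outside its binding domain — cannot bind it (Principle A).
— the witnesses: possessor inside the subject DP of the clause headed by 'insulted'; does not c-command the reflexive — cannot bind it (Principle A).
— the witnesses' associates: subject of the clause headed by 'insulted'; c-commands the reflexive within its binding domain — allowed (Principle A).

the witnesses' associates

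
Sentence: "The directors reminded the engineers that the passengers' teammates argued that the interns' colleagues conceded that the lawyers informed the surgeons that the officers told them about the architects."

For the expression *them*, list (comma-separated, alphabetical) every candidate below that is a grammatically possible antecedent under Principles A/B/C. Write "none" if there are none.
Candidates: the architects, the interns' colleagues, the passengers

the interns' colleagues, the passengers

*them* is a pronoun; Principle B requires it to be free in its binding domain — the clause headed by 'told'.
— the architects: second object of the clause headed by 'told'; is c-commanded by the pronoun; coreference would bind this R-expression — blocked (Principle C).
— the interns' colleagues: subject of the clause headed by 'conceded'; c-commands the pronoun but lies outside its binding domain — allowed.
— the passengers: possessor inside the subject DP of the clause headed by 'argued'; does not c-command the pronoun — Principle B does not apply; allowed.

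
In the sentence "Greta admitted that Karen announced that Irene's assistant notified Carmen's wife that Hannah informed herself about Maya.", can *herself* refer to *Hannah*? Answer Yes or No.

*herself* is a reflexive; Principle A requires it to be bound within its binding domain — the clause headed by 'informed'.
— Hannah: subject of the clause headed by 'informed'; c-commands the reflexive within its binding domain — allowed (Principle A).

Yes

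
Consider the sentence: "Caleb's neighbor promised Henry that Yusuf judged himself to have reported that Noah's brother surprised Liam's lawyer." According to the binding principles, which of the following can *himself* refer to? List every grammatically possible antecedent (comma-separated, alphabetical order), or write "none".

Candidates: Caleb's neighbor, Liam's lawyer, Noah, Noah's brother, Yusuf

Yusuf

*himself* is a reflexive; Principle A requires it to be bound within its binding domain — the clause headed by 'judged'.
— Caleb's neighbor: subject of the matrix clause; c-commands the reflexive but lies outside its binding domain — cannot bind it (Principle A).
— Liam's lawyer: object of the clause headed by 'surprised'; does not c-command the reflexive — cannot bind it (Principle A).
— Noah: possessor inside the subject DP of the clause headed by 'surprised'; does not c-command the reflexive — cannot bind it (Principle A).
— Noah's brother: subject of the clause headed by 'surprised'; does not c-command the reflexive — cannot bind it (Principle A).
— Yusuf: subject of the clause headed by 'judged'; c-commands the reflexive within its binding domain — allowed (Principle A).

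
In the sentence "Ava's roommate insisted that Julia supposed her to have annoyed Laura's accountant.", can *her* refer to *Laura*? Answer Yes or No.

No

*her* is a pronoun; Principle B requires it to be free in its binding domain — the clause headed by 'supposed'.
— Laura: possessor inside the object DP of the clause headed by 'annoyed'; is c-commanded by the pronoun; coreference would bind this R-expression — blocked (Principle C).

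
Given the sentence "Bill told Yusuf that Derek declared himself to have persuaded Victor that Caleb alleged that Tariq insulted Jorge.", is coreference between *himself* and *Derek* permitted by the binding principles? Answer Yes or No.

*himself* is a reflexive; Principle A requires it to be bound within its binding domain — the clause headed by 'declared'.
— Derek: subject of the clause headed by 'declared'; c-commands the reflexive within its binding domain — allowed (Principle A).

Yes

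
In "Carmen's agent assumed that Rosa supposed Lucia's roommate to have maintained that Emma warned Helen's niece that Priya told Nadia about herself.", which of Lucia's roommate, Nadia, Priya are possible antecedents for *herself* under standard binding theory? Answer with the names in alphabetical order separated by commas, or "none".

Nadia, Priya

*herself* is a reflexive; Principle A requires it to be bound within its binding domain — the clause headed by 'told'.
— Lucia's roommate: subject of the clause headed by 'maintained'; c-commands the reflexive but lies outside its binding domain — cannot bind it (Principle A).
— Nadia: object of the clause headed by 'told'; c-commands the reflexive within its binding domain — allowed (Principle A).
— Priya: subject of the clause headed by 'told'; c-commands the reflexive within its binding domain — allowed (Principle A).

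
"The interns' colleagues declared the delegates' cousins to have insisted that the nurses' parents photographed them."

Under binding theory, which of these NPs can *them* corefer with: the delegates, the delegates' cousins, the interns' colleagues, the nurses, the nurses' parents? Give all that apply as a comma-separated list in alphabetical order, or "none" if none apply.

*them* is a pronoun; Principle B requires it to be free in its binding domain — the clause headed by 'photographed'.
— the delegates: possessor inside the subject DP of the clause headed by 'insisted'; does not c-command the pronoun — Principle B does not apply; allowed.
— the delegates' cousins: subject of the clause headed by 'insisted'; c-commands the pronoun but lies outside its binding domain — allowed.
— the interns' colleagues: subject of the matrix clause; c-commands the pronoun but lies outside its binding domain — allowed.
— the nurses: possessor inside the subject DP of the clause headed by 'photographed'; does not c-command the pronoun — Principle B does not apply; allowed.
— the nurses' parents: subject of the clause headed by 'photographed'; c-commands the pronoun within its binding domain — blocked (Principle B).

the delegates, the delegates' cousins, the interns' colleagues, the nurses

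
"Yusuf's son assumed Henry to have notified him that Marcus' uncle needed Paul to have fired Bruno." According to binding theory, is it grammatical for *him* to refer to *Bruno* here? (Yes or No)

No

*Bruno* is an R-expression; Principle C requires it to be free (not bound by any c-commanding expression).
— him: object of the clause headed by 'notified'; the pronoun c-commands the R-expression — coreference blocked (Principle C).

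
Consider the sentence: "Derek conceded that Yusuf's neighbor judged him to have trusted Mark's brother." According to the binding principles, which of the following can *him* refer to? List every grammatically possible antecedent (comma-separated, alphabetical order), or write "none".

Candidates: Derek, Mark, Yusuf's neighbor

Derek

*him* is a pronoun; Principle B requires it to be free in its binding domain — the clause headed by 'judged'.
— Derek: subject of the matrix clause; c-commands the pronoun but lies outside its binding domain — allowed.
— Mark: possessor inside the object DP of the clause headed by 'trusted'; is c-commanded by the pronoun; coreference would bind this R-expression — blocked (Principle C).
— Yusuf's neighbor: subject of the clause headed by 'judged'; c-commands the pronoun within its binding domain — blocked (Principle B).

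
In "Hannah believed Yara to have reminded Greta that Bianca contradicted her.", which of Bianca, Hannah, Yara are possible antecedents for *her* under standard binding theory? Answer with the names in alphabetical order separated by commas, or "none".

Hannah, Yara

*her* is a pronoun; Principle B requires it to be free in its binding domain — the clause headed by 'contradicted'.
— Bianca: subject of the clause headed by 'contradicted'; c-commands the pronoun within its binding domain — blocked (Principle B).
— Hannah: subject of the matrix clause; c-commands the pronoun but lies outside its binding domain — allowed.
— Yara: subject of the clause headed by 'reminded'; c-commands the pronoun but lies outside its binding domain — allowed.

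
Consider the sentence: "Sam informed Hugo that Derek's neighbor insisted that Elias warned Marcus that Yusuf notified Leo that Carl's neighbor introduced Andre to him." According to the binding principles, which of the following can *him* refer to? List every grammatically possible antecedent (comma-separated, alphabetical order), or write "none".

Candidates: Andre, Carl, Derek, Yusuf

Carl, Derek, Yusuf

*him* is a pronoun; Principle B requires it to be free in its binding domain — the clause headed by 'introduced'.
— Andre: object of the clause headed by 'introduced'; c-commands the pronoun within its binding domain — blocked (Principle B).
— Carl: possessor inside the subject DP of the clause headed by 'introduced'; does not c-command the pronoun — Principle B does not apply; allowed.
— Derek: possessor inside the subject DP of the clause headed by 'insisted'; does not c-command the pronoun — Principle B does not apply; allowed.
— Yusuf: subject of the clause headed by 'notified'; c-commands the pronoun but lies outside its binding domain — allowed.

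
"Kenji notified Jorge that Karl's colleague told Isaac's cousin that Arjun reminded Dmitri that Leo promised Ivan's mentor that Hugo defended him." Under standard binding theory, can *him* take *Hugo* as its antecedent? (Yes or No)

*him* is a pronoun; Principle B requires it to be free in its binding domain — the clause headed by 'defended'.
— Hugo: subject of the clause headed by 'defended'; c-commands the pronoun within its binding domain — blocked (Principle B).

No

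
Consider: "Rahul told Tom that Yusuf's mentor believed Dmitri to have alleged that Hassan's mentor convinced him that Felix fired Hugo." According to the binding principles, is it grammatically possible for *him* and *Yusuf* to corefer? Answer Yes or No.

*him* is a pronoun; Principle B requires it to be free in its binding domain — the clause headed by 'convinced'.
— Yusuf: possessor inside the subject DP of the clause headed by 'believed'; does not c-command the pronoun — Principle B does not apply; allowed.

Yes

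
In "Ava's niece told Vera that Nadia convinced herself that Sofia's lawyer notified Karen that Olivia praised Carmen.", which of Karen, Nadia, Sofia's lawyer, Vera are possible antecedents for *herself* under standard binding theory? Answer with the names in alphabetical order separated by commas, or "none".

Nadia

*herself* is a reflexive; Principle A requires it to be bound within its binding domain — the clause headed by 'convinced'.
— Karen: object of the clause headed by 'notified'; does not c-command the reflexive — cannot bind it (Principle A).
— Nadia: subject of the clause headed by 'convinced'; c-commands the reflexive within its binding domain — allowed (Principle A).
— Sofia's lawyer: subject of the clause headed by 'notified'; does not c-command the reflexive — cannot bind it (Principle A).
— Vera: object of the matrix clause; c-commands the reflexive but lies outside its binding domain — cannot bind it (Principle A).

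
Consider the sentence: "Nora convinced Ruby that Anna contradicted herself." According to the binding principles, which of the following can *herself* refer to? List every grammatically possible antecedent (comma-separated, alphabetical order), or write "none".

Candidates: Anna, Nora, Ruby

*herself* is a reflexive; Principle A requires it to be bound within its binding domain — the clause headed by 'contradicted'.
— Anna: subject of the clause headed by 'contradicted'; c-commands the reflexive within its binding domain — allowed (Principle A).
— Nora: subject of the matrix clause; c-commands the reflexive but lies outside its binding domain — cannot bind it (Principle A).
— Ruby: object of the matrix clause; c-commands the reflexive but lies outside its binding domain — cannot bind it (Principle A).

Anna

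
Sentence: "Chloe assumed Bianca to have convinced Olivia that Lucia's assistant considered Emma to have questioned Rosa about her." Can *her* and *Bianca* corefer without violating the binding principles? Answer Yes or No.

Yes

*Bianca* is an R-expression; Principle C requires it to be free (not bound by any c-commanding expression).
— her: second object of the clause headed by 'questioned'; the pronoun does not c-command the R-expression — coreference allowed.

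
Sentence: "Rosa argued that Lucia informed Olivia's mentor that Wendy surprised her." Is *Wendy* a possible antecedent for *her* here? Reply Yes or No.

*her* is a pronoun; Principle B requires it to be free in its binding domain — the clause headed by 'surprised'.
— Wendy: subject of the clause headed by 'surprised'; c-commands the pronoun within its binding domain — blocked (Principle B).

No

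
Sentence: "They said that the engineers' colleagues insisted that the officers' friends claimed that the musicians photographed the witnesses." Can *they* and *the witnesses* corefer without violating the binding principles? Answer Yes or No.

*the witnesses* is an R-expression; Principle C requires it to be free (not bound by any c-commanding expression).
— they: subject of the matrix clause; the pronoun c-commands the R-expression — coreference blocked (Principle C).

No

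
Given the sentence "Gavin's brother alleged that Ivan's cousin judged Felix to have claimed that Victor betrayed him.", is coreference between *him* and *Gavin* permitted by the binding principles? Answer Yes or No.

*him* is a pronoun; Principle B requires it to be free in its binding domain — the clause headed by 'betrayed'.
— Gavin: possessor inside the subject DP of the matrix clause; does not c-command the pronoun — Principle B does not apply; allowed.

Yes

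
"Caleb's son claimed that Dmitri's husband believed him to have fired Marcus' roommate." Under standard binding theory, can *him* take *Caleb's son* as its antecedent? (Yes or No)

Yes

*him* is a pronoun; Principle B requires it to be free in its binding domain — the clause headed by 'believed'.
— Caleb's son: subject of the matrix clause; c-commands the pronoun but lies outside its binding domain — allowed.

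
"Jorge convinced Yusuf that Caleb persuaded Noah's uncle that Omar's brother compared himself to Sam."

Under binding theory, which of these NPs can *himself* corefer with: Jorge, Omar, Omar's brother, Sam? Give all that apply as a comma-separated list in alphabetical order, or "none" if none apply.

*himself* is a reflexive; Principle A requires it to be bound within its binding domain — the clause headed by 'compared'.
— Jorge: subject of the matrix clause; c-commands the reflexive but lies outside its binding domain — cannot bind it (Principle A).
— Omar: possessor inside the subject DP of the clause headed by 'compared'; does not c-command the reflexive — cannot bind it (Principle A).
— Omar's brother: subject of the clause headed by 'compared'; c-commands the reflexive within its binding domain — allowed (Principle A).
— Sam: second object of the clause headed by 'compared'; does not c-command the reflexive — cannot bind it (Principle A).

Omar's brother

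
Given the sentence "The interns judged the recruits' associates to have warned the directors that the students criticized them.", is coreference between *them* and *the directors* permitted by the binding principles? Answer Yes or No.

*them* is a pronoun; Principle B requires it to be free in its binding domain — the clause headed by 'criticized'.
— the directors: object of the clause headed by 'warned'; c-commands the pronoun but lies outside its binding domain — allowed.

Yes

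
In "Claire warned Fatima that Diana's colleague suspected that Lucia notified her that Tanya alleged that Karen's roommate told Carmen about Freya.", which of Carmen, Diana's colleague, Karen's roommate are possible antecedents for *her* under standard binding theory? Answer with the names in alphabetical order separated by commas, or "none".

Diana's colleague

*her* is a pronoun; Principle B requires it to be free in its binding domain — the clause headed by 'notified'.
— Carmen: object of the clause headed by 'told'; is c-commanded by the pronoun; coreference would bind this R-expression — blocked (Principle C).
— Diana's colleague: subject of the clause headed by 'suspected'; c-commands the pronoun but lies outside its binding domain — allowed.
— Karen's roommate: subject of the clause headed by 'told'; is c-commanded by the pronoun; coreference would bind this R-expression — blocked (Principle C).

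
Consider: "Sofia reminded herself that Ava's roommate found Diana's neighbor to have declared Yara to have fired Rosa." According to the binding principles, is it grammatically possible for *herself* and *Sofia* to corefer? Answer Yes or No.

*herself* is a reflexive; Principle A requires it to be bound within its binding domain — the matrix clause.
— Sofia: subject of the matrix clause; c-commands the reflexive within its binding domain — allowed (Principle A).

Yes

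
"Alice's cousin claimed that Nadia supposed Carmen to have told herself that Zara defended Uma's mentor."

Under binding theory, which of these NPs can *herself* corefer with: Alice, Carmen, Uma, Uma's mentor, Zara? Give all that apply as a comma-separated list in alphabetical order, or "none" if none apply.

Carmen

*herself* is a reflexive; Principle A requires it to be bound within its binding domain — the clause headed by 'told'.
— Alice: possessor inside the subject DP of the matrix clause; does not c-command the reflexive — cannot bind it (Principle A).
— Carmen: subject of the clause headed by 'told'; c-commands the reflexive within its binding domain — allowed (Principle A).
— Uma: possessor inside the object DP of the clause headed by 'defended'; does not c-command the reflexive — cannot bind it (Principle A).
— Uma's mentor: object of the clause headed by 'defended'; does not c-command the reflexive — cannot bind it (Principle A).
— Zara: subject of the clause headed by 'defended'; does not c-command the reflexive — cannot bind it (Principle A).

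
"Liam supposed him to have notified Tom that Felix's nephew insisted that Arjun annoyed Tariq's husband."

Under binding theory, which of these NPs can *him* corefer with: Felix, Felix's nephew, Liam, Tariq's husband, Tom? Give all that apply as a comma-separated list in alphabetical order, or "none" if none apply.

*him* is a pronoun; Principle B requires it to be free in its binding domain — the matrix clause.
— Felix: possessor inside the subject DP of the clause headed by 'insisted'; is c-commanded by the pronoun; coreference would bind this R-expression — blocked (Principle C).
— Felix's nephew: subject of the clause headed by 'insisted'; is c-commanded by the pronoun; coreference would bind this R-expression — blocked (Principle C).
— Liam: subject of the matrix clause; c-commands the pronoun within its binding domain — blocked (Principle B).
— Tariq's husband: object of the clause headed by 'annoyed'; is c-commanded by the pronoun; coreference would bind this R-expression — blocked (Principle C).
— Tom: object of the clause headed by 'notified'; is c-commanded by the pronoun; coreference would bind this R-expression — blocked (Principle C).

none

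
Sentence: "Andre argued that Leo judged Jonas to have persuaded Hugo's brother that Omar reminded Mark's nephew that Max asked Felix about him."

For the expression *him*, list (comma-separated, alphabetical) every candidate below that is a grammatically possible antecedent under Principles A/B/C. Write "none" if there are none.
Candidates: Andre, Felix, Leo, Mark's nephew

Andre, Leo, Mark's nephew

*him* is a pronoun; Principle B requires it to be free in its binding domain — the clause headed by 'asked'.
— Andre: subject of the matrix clause; c-commands the pronoun but lies outside its binding domain — allowed.
— Felix: object of the clause headed by 'asked'; c-commands the pronoun within its binding domain — blocked (Principle B).
— Leo: subject of the clause headed by 'judged'; c-commands the pronoun but lies outside its binding domain — allowed.
— Mark's nephew: object of the clause headed by 'reminded'; c-commands the pronoun but lies outside its binding domain — allowed.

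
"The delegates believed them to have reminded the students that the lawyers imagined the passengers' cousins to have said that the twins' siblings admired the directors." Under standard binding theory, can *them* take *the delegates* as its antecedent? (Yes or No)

No

*them* is a pronoun; Principle B requires it to be free in its binding domain — the matrix clause.
— the delegates: subject of the matrix clause; c-commands the pronoun within its binding domain — blocked (Principle B).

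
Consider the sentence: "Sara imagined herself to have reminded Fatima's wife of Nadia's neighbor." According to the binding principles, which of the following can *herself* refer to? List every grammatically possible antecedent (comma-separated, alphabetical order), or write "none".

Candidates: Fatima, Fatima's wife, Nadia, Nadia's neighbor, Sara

Sara

*herself* is a reflexive; Principle A requires it to be bound within its binding domain — the matrix clause.
— Fatima: possessor inside the object DP of the clause headed by 'reminded'; does not c-command the reflexive — cannot bind it (Principle A).
— Fatima's wife: object of the clause headed by 'reminded'; does not c-command the reflexive — cannot bind it (Principle A).
— Nadia: possessor inside the second object DP of the clause headed by 'reminded'; does not c-command the reflexive — cannot bind it (Principle A).
— Nadia's neighbor: second object of the clause headed by 'reminded'; does not c-command the reflexive — cannot bind it (Principle A).
— Sara: subject of the matrix clause; c-commands the reflexive within its binding domain — allowed (Principle A).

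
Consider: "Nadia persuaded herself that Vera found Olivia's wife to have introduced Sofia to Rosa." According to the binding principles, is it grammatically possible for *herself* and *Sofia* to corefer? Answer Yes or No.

*herself* is a reflexive; Principle A requires it to be bound within its binding domain — the matrix clause.
— Sofia: object of the clause headed by 'introduced'; does not c-command the reflexive — cannot bind it (Principle A).

No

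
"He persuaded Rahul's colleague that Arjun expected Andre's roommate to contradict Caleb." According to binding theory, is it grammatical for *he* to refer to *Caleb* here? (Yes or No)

*Caleb* is an R-expression; Principle C requires it to be free (not bound by any c-commanding expression).
— he: subject of the matrix clause; the pronoun c-commands the R-expression — coreference blocked (Principle C).

No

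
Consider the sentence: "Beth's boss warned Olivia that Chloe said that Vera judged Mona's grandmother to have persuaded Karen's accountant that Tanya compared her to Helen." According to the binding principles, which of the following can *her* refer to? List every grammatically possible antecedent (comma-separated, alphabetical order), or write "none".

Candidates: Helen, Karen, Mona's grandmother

Karen, Mona's grandmother

*her* is a pronoun; Principle B requires it to be free in its binding domain — the clause headed by 'compared'.
— Helen: second object of the clause headed by 'compared'; is c-commanded by the pronoun; coreference would bind this R-expression — blocked (Principle C).
— Karen: possessor inside the object DP of the clause headed by 'persuaded'; does not c-command the pronoun — Principle B does not apply; allowed.
— Mona's grandmother: subject of the clause headed by 'persuaded'; c-commands the pronoun but lies outside its binding domain — allowed.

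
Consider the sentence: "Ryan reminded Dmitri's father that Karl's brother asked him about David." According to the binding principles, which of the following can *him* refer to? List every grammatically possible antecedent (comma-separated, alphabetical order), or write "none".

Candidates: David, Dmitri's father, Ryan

*him* is a pronoun; Principle B requires it to be free in its binding domain — the clause headed by 'asked'.
— David: second object of the clause headed by 'asked'; is c-commanded by the pronoun; coreference would bind this R-expression — blocked (Principle C).
— Dmitri's father: object of the matrix clause; c-commands the pronoun but lies outside its binding domain — allowed.
— Ryan: subject of the matrix clause; c-commands the pronoun but lies outside its binding domain — allowed.

Dmitri's father, Ryan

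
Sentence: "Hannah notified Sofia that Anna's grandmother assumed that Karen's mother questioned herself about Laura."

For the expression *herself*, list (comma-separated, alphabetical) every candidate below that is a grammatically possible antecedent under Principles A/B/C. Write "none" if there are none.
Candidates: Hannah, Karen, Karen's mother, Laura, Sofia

Karen's mother

*herself* is a reflexive; Principle A requires it to be bound within its binding domain — the clause headed by 'questioned'.
— Hannah: subject of the matrix clause; c-commands the reflexive but lies outside its binding domain — cannot bind it (Principle A).
— Karen: possessor inside the subject DP of the clause headed by 'questioned'; does not c-command the reflexive — cannot bind it (Principle A).
— Karen's mother: subject of the clause headed by 'questioned'; c-commands the reflexive within its binding domain — allowed (Principle A).
— Laura: second object of the clause headed by 'questioned'; does not c-command the reflexive — cannot bind it (Principle A).
— Sofia: object of the matrix clause; c-commands the reflexive but lies outside its binding domain — cannot bind it (Principle A).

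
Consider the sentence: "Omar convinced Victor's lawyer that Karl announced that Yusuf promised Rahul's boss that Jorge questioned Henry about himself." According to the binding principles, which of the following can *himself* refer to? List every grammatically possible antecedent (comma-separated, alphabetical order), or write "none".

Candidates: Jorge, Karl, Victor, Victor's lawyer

Jorge

*himself* is a reflexive; Principle A requires it to be bound within its binding domain — the clause headed by 'questioned'.
— Jorge: subject of the clause headed by 'questioned'; c-commands the reflexive within its binding domain — allowed (Principle A).
— Karl: subject of the clause headed by 'announced'; c-commands the reflexive but lies outside its binding domain — cannot bind it (Principle A).
— Victor: possessor inside the object DP of the matrix clause; does not c-command the reflexive — cannot bind it (Principle A).
— Victor's lawyer: object of the matrix clause; c-commands the reflexive but lies outside its binding domain — cannot bind it (Principle A).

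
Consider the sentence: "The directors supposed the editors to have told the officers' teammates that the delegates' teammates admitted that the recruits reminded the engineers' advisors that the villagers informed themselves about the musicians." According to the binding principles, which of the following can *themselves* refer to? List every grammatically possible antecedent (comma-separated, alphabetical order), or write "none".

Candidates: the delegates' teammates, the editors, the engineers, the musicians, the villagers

*themselves* is a reflexive; Principle A requires it to be bound within its binding domain — the clause headed by 'informed'.
— the delegates' teammates: subject of the clause headed by 'admitted'; c-commands the reflexive but lies outside its binding domain — cannot bind it (Principle A).
— the editors: subject of the clause headed by 'told'; c-commands the reflexive but lies outside its binding domain — cannot bind it (Principle A).
— the engineers: possessor inside the object DP of the clause headed by 'reminded'; does not c-command the reflexive — cannot bind it (Principle A).
— the musicians: second object of the clause headed by 'informed'; does not c-command the reflexive — cannot bind it (Principle A).
— the villagers: subject of the clause headed by 'informed'; c-commands the reflexive within its binding domain — allowed (Principle A).

the villagers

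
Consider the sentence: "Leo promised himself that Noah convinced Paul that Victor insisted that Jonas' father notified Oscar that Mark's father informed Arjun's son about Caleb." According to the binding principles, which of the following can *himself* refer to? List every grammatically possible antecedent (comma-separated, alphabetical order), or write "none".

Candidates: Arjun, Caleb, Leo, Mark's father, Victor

*himself* is a reflexive; Principle A requires it to be bound within its binding domain — the matrix clause.
— Arjun: possessor inside the object DP of the clause headed by 'informed'; does not c-command the reflexive — cannot bind it (Principle A).
— Caleb: second object of the clause headed by 'informed'; does not c-command the reflexive — cannot bind it (Principle A).
— Leo: subject of the matrix clause; c-commands the reflexive within its binding domain — allowed (Principle A).
— Mark's father: subject of the clause headed by 'informed'; does not c-command the reflexive — cannot bind it (Principle A).
— Victor: subject of the clause headed by 'insisted'; does not c-command the reflexive — cannot bind it (Principle A).

Leo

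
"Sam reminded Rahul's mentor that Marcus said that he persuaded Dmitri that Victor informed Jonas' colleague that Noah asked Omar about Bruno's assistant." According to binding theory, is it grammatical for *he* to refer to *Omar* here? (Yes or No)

No

*Omar* is an R-expression; Principle C requires it to be free (not bound by any c-commanding expression).
— he: subject of the clause headed by 'persuaded'; the pronoun c-commands the R-expression — coreference blocked (Principle C).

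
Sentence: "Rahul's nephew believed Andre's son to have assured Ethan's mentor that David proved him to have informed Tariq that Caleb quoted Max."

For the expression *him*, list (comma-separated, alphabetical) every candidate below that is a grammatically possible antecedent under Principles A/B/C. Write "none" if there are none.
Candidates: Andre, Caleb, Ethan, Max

*him* is a pronoun; Principle B requires it to be free in its binding domain — the clause headed by 'proved'.
— Andre: possessor inside the subject DP of the clause headed by 'assured'; does not c-command the pronoun — Principle B does not apply; allowed.
— Caleb: subject of the clause headed by 'quoted'; is c-commanded by the pronoun; coreference would bind this R-expression — blocked (Principle C).
— Ethan: possessor inside the object DP of the clause headed by 'assured'; does not c-command the pronoun — Principle B does not apply; allowed.
— Max: object of the clause headed by 'quoted'; is c-commanded by the pronoun; coreference would bind this R-expression — blocked (Principle C).

Andre, Ethan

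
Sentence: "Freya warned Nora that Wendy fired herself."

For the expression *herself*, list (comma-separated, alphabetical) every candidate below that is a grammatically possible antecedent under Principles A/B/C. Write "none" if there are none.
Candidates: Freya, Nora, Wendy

Wendy

*herself* is a reflexive; Principle A requires it to be bound within its binding domain — the clause headed by 'fired'.
— Freya: subject of the matrix clause; c-commands the reflexive but lies outside its binding domain — cannot bind it (Principle A).
— Nora: object of the matrix clause; c-commands the reflexive but lies outside its binding domain — cannot bind it (Principle A).
— Wendy: subject of the clause headed by 'fired'; c-commands the reflexive within its binding domain — allowed (Principle A).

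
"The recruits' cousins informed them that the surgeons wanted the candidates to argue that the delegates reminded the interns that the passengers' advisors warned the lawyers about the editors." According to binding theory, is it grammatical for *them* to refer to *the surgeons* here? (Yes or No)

*the surgeons* is an R-expression; Principle C requires it to be free (not bound by any c-commanding expression).
— them: object of the matrix clause; the pronoun c-commands the R-expression — coreference blocked (Principle C).

No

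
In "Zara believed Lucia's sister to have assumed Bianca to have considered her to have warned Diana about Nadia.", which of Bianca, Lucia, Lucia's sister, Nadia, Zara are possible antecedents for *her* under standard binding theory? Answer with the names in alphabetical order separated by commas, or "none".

Lucia, Lucia's sister, Zara

*her* is a pronoun; Principle B requires it to be free in its binding domain — the clause headed by 'considered'.
— Bianca: subject of the clause headed by 'considered'; c-commands the pronoun within its binding domain — blocked (Principle B).
— Lucia: possessor inside the subject DP of the clause headed by 'assumed'; does not c-command the pronoun — Principle B does not apply; allowed.
— Lucia's sister: subject of the clause headed by 'assumed'; c-commands the pronoun but lies outside its binding domain — allowed.
— Nadia: second object of the clause headed by 'warned'; is c-commanded by the pronoun; coreference would bind this R-expression — blocked (Principle C).
— Zara: subject of the matrix clause; c-commands the pronoun but lies outside its binding domain — allowed.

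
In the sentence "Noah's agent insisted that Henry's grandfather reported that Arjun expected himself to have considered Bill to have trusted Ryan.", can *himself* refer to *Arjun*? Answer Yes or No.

*himself* is a reflexive; Principle A requires it to be bound within its binding domain — the clause headed by 'expected'.
— Arjun: subject of the clause headed by 'expected'; c-commands the reflexive within its binding domain — allowed (Principle A).

Yes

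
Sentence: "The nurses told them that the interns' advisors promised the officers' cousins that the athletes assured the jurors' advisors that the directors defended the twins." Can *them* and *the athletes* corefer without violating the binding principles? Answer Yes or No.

No

*the athletes* is an R-expression; Principle C requires it to be free (not bound by any c-commanding expression).
— them: object of the matrix clause; the pronoun c-commands the R-expression — coreference blocked (Principle C).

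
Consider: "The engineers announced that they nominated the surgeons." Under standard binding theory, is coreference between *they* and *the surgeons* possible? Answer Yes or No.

No

*the surgeons* is an R-expression; Principle C requires it to be free (not bound by any c-commanding expression).
— they: subject of the clause headed by 'nominated'; the pronoun c-commands the R-expression — coreference blocked (Principle C).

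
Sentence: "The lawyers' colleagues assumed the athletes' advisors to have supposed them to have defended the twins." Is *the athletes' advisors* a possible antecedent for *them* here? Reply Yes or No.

*them* is a pronoun; Principle B requires it to be free in its binding domain — the clause headed by 'supposed'.
— the athletes' advisors: subject of the clause headed by 'supposed'; c-commands the pronoun within its binding domain — blocked (Principle B).

No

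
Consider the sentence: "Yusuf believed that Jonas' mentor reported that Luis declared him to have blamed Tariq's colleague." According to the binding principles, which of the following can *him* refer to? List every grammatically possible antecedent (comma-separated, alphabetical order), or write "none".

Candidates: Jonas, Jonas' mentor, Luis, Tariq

*him* is a pronoun; Principle B requires it to be free in its binding domain — the clause headed by 'declared'.
— Jonas: possessor inside the subject DP of the clause headed by 'reported'; does not c-command the pronoun — Principle B does not apply; allowed.
— Jonas' mentor: subject of the clause headed by 'reported'; c-commands the pronoun but lies outside its binding domain — allowed.
— Luis: subject of the clause headed by 'declared'; c-commands the pronoun within its binding domain — blocked (Principle B).
— Tariq: possessor inside the object DP of the clause headed by 'blamed'; is c-commanded by the pronoun; coreference would bind this R-expression — blocked (Principle C).

Jonas, Jonas' mentor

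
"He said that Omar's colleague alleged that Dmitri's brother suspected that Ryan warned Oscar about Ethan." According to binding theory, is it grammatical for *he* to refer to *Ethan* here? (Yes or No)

No

*Ethan* is an R-expression; Principle C requires it to be free (not bound by any c-commanding expression).
— he: subject of the matrix clause; the pronoun c-commands the R-expression — coreference blocked (Principle C).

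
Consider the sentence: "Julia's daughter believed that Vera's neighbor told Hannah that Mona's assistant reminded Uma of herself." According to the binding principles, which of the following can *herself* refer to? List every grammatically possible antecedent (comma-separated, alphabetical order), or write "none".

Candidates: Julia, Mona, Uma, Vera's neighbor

*herself* is a reflexive; Principle A requires it to be bound within its binding domain — the clause headed by 'reminded'.
— Julia: possessor inside the subject DP of the matrix clause; does not c-command the reflexive — cannot bind it (Principle A).
— Mona: possessor inside the subject DP of the clause headed by 'reminded'; does not c-command the reflexive — cannot bind it (Principle A).
— Uma: object of the clause headed by 'reminded'; c-commands the reflexive within its binding domain — allowed (Principle A).
— Vera's neighbor: subject of the clause headed by 'told'; c-commands the reflexive but lies outside its binding domain — cannot bind it (Principle A).

Uma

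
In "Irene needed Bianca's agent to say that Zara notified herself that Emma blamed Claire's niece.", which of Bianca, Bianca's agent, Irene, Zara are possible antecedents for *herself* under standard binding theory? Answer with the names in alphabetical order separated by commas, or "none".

Zara

*herself* is a reflexive; Principle A requires it to be bound within its binding domain — the clause headed by 'notified'.
— Bianca: possessor inside the subject DP of the clause headed by 'say'; does not c-command the reflexive — cannot bind it (Principle A).
— Bianca's agent: subject of the clause headed by 'say'; c-commands the reflexive but lies outside its binding domain — cannot bind it (Principle A).
— Irene: subject of the matrix clause; c-commands the reflexive but lies outside its binding domain — cannot bind it (Principle A).
— Zara: subject of the clause headed by 'notified'; c-commands the reflexive within its binding domain — allowed (Principle A).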